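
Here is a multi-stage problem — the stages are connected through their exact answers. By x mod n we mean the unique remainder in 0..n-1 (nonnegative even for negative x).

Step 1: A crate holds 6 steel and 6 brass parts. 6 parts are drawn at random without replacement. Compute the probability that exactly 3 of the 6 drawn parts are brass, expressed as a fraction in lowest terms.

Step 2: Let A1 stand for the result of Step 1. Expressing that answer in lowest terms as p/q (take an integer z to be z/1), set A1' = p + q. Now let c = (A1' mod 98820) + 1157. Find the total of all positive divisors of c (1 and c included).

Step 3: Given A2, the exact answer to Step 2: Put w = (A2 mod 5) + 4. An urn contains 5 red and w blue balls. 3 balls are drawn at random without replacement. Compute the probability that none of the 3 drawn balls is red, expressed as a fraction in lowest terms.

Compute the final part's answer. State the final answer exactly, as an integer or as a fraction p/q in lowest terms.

Step 1: total draws C(12,6) = 924; favorable C(6,3)*C(6,3) = 400; P = 100/231; answer 100/231
Step 2: A1 = 100/231; threaded value p + q = 331; c = 1488; 1488 = 2^4 * 3 * 31; sigma = (1 + 2 + 4 + 8 + 16) * (1 + 3) * (1 + 31) = 31 * 4 * 32 = 3968; answer 3968
Step 3: A2 = 3968; w = 7; total draws C(12,3) = 220; favorable C(7,3) = 35; P = 7/44; answer 7/44

7/44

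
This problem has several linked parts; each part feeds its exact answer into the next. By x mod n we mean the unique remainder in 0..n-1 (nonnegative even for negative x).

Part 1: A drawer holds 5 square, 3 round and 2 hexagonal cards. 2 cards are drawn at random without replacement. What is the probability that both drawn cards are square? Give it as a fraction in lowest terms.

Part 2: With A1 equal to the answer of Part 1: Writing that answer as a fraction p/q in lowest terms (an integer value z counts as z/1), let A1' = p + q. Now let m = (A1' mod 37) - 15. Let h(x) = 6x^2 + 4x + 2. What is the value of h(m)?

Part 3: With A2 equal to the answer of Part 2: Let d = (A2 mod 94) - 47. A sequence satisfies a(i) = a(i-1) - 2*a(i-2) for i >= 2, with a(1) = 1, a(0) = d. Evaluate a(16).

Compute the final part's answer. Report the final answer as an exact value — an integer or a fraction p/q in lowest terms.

6323

Part 1: total draws C(10,2) = 45; favorable C(5,2) = 10; P = 2/9; answer 2/9
Part 2: A1 = 2/9; threaded value p + q = 11; m = -4; 6*(-4)^2 + 4*(-4)^1 + 2 = (96) + (-16) + (2) = 82; answer 82
Part 3: A2 = 82; d = 35; a(2) = 1*(1) - 2*(35) = -69; iterating: a(2)=-69, a(3)=-71, a(4)=67, a(5)=209, a(6)=75, a(7)=-343, a(8)=-493, a(9)=193, a(10)=1179, a(11)=793, a(12)=-1565, a(13)=-3151, a(14)=-21, a(15)=6281, a(16)=6323; answer 6323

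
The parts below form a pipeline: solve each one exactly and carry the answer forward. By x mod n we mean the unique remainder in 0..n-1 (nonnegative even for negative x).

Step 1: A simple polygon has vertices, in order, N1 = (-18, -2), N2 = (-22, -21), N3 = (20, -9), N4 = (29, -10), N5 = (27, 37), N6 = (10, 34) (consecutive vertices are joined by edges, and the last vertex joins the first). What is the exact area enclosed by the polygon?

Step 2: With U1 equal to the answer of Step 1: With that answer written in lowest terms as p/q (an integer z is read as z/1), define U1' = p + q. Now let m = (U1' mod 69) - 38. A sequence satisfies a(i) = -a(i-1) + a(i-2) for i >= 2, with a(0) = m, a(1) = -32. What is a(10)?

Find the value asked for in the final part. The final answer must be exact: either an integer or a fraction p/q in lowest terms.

Step 1: cross terms: (-18*-21 - -22*-2)=334, (-22*-9 - 20*-21)=618, (20*-10 - 29*-9)=61, (29*37 - 27*-10)=1343, (27*34 - 10*37)=548, (10*-2 - -18*34)=592; twice the area = |3496| = 3496; area = 1748; answer 1748
Step 2: U1 = 1748; threaded value p + q = 1749; m = -14; a(2) = -1*(-32) + 1*(-14) = 18; iterating: a(2)=18, a(3)=-50, a(4)=68, a(5)=-118, a(6)=186, a(7)=-304, a(8)=490, a(9)=-794, a(10)=1284; answer 1284

1284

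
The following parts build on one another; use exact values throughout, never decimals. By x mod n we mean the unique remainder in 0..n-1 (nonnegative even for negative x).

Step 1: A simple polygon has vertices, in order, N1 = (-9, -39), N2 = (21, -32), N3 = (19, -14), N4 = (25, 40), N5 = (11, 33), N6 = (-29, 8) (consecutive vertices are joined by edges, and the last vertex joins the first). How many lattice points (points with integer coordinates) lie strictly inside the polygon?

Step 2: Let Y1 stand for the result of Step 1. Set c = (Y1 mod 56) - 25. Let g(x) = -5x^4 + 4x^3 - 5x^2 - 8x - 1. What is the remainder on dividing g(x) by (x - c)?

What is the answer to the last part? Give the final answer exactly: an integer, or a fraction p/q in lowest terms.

-2582335

Step 1: cross terms: (-9*-32 - 21*-39)=1107, (21*-14 - 19*-32)=314, (19*40 - 25*-14)=1110, (25*33 - 11*40)=385, (11*8 - -29*33)=1045, (-29*-39 - -9*8)=1203; twice the area = |5164| = 5164; area = 2582; boundary points = 1 + 2 + 6 + 7 + 5 + 1 = 22; strictly interior points = area - boundary/2 + 1 = 2572; answer 2572
Step 2: Y1 = 2572; c = 27; remainder = value at the root: -5*(27)^4 + 4*(27)^3 - 5*(27)^2 - 8*(27)^1 - 1 = (-2657205) + (78732) + (-3645) + (-216) + (-1) = -2582335; answer -2582335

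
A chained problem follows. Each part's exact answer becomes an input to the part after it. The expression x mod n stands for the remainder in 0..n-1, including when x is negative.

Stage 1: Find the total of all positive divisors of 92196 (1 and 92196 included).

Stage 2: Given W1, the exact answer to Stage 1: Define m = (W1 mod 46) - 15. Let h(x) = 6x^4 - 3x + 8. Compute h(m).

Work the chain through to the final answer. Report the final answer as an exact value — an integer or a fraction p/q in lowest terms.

Stage 1: 92196 = 2^2 * 3^2 * 13 * 197; sigma = (1 + 2 + 4) * (1 + 3 + 9) * (1 + 13) * (1 + 197) = 7 * 13 * 14 * 198 = 252252; answer 252252
Stage 2: W1 = 252252; m = 19; 6*(19)^4 - 3*(19)^1 + 8 = (781926) + (-57) + (8) = 781877; answer 781877

781877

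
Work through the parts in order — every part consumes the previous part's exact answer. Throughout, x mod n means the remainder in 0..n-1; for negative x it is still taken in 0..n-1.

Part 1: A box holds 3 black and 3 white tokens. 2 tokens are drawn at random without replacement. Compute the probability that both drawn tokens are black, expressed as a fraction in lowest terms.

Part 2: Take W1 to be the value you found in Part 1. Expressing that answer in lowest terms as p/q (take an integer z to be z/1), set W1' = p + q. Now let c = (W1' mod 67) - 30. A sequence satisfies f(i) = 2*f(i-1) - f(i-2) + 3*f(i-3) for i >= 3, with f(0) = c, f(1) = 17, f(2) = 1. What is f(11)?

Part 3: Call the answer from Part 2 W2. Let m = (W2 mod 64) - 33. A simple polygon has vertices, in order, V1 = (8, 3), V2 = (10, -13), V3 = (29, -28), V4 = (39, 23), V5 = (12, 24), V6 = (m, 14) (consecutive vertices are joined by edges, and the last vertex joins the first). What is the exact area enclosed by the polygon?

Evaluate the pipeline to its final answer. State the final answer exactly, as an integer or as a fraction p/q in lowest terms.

Part 1: total draws C(6,2) = 15; favorable C(3,2) = 3; P = 1/5; answer 1/5
Part 2: W1 = 1/5; threaded value p + q = 6; c = -24; f(3) = 2*(1) - 1*(17) + 3*(-24) = -87; iterating: f(3)=-87, f(4)=-124, f(5)=-158, f(6)=-453, f(7)=-1120, f(8)=-2261, f(9)=-4761, f(10)=-10621, f(11)=-23264; answer -23264
Part 3: W2 = -23264; m = -1; cross terms: (8*-13 - 10*3)=-134, (10*-28 - 29*-13)=97, (29*23 - 39*-28)=1759, (39*24 - 12*23)=660, (12*14 - -1*24)=192, (-1*3 - 8*14)=-115; twice the area = |2459| = 2459; area = 2459/2; answer 2459/2

2459/2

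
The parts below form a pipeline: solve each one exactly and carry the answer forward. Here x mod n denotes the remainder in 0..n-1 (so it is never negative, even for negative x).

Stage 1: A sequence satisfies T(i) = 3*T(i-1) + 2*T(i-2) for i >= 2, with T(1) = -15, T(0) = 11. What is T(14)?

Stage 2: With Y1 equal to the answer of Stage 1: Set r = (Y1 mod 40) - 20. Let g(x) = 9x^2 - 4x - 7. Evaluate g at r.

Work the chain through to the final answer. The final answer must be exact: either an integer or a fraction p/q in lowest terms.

Stage 1: T(2) = 3*(-15) + 2*(11) = -23; iterating: T(2)=-23, T(3)=-99, T(4)=-343, T(5)=-1227, T(6)=-4367, T(7)=-15555, T(8)=-55399, T(9)=-197307, T(10)=-702719, T(11)=-2502771, T(12)=-8913751, T(13)=-31746795, T(14)=-113067887; answer -113067887
Stage 2: Y1 = -113067887; r = 13; 9*(13)^2 - 4*(13)^1 - 7 = (1521) + (-52) + (-7) = 1462; answer 1462

1462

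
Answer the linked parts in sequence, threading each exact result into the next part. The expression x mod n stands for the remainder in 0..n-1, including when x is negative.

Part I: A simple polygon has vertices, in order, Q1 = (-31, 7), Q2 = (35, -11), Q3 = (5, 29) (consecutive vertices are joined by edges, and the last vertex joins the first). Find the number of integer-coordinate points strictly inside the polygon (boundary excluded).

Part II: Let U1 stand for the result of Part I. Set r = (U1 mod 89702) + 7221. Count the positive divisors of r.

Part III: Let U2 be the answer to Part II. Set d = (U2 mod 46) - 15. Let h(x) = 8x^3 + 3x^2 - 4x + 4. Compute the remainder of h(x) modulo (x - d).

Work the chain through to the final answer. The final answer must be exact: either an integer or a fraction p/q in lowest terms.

Part I: cross terms: (-31*-11 - 35*7)=96, (35*29 - 5*-11)=1070, (5*7 - -31*29)=934; twice the area = |2100| = 2100; area = 1050; boundary points = 6 + 10 + 2 = 18; strictly interior points = area - boundary/2 + 1 = 1042; answer 1042
Part II: U1 = 1042; r = 8263; 8263 is prime, so its only divisors are 1 and 8263; count = 2; answer 2
Part III: U2 = 2; d = -13; remainder = value at the root: 8*(-13)^3 + 3*(-13)^2 - 4*(-13)^1 + 4 = (-17576) + (507) + (52) + (4) = -17013; answer -17013

-17013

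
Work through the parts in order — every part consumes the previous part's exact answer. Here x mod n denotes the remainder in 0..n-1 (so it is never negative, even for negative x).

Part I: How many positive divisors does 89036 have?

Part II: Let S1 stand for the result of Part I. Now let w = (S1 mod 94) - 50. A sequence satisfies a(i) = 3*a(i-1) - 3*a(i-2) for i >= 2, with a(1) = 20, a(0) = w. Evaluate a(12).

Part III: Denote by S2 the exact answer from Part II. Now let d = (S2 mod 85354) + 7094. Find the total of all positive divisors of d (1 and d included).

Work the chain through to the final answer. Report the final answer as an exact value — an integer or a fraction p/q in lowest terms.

172480

Part I: 89036 = 2^2 * 22259; number of divisors = (2+1) * (1+1) = 6; answer 6
Part II: S1 = 6; w = -44; a(2) = 3*(20) - 3*(-44) = 192; iterating: a(2)=192, a(3)=516, a(4)=972, a(5)=1368, a(6)=1188, a(7)=-540, a(8)=-5184, a(9)=-13932, a(10)=-26244, a(11)=-36936, a(12)=-32076; answer -32076
Part III: S2 = -32076; d = 60372; 60372 = 2^2 * 3^3 * 13 * 43; sigma = (1 + 2 + 4) * (1 + 3 + 9 + 27) * (1 + 13) * (1 + 43) = 7 * 40 * 14 * 44 = 172480; answer 172480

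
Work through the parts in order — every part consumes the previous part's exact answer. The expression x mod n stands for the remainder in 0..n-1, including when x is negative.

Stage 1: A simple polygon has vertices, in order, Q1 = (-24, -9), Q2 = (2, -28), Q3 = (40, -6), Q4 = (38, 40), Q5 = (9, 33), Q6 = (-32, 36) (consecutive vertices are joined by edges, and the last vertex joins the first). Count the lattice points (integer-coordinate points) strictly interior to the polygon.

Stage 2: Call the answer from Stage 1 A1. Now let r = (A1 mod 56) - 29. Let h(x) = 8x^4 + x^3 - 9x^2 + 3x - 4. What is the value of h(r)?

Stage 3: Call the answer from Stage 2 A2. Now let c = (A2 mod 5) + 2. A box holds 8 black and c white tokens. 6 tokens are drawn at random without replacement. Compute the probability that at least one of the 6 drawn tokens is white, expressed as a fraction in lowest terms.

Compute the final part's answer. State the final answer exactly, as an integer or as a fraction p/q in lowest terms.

Stage 1: cross terms: (-24*-28 - 2*-9)=690, (2*-6 - 40*-28)=1108, (40*40 - 38*-6)=1828, (38*33 - 9*40)=894, (9*36 - -32*33)=1380, (-32*-9 - -24*36)=1152; twice the area = |7052| = 7052; area = 3526; boundary points = 1 + 2 + 2 + 1 + 1 + 1 = 8; strictly interior points = area - boundary/2 + 1 = 3523; answer 3523
Stage 2: A1 = 3523; r = 22; 8*(22)^4 + 1*(22)^3 - 9*(22)^2 + 3*(22)^1 - 4 = (1874048) + (10648) + (-4356) + (66) + (-4) = 1880402; answer 1880402
Stage 3: A2 = 1880402; c = 4; total draws C(12,6) = 924; complement C(8,6) = 28; favorable 924 - 28 = 896; P = 32/33; answer 32/33

32/33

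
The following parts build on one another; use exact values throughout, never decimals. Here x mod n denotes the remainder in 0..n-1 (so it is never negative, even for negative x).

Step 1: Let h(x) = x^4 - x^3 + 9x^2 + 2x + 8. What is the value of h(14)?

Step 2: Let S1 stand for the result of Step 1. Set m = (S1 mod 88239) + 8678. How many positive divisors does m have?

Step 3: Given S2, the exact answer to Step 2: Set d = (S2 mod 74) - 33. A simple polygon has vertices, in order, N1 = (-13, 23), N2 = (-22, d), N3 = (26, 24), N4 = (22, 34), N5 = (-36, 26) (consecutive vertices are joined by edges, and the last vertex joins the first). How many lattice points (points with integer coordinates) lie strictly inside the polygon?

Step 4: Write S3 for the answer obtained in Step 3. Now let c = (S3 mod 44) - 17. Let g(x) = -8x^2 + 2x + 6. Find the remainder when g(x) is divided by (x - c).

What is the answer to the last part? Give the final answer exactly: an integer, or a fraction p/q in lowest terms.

Step 1: 1*(14)^4 - 1*(14)^3 + 9*(14)^2 + 2*(14)^1 + 8 = (38416) + (-2744) + (1764) + (28) + (8) = 37472; answer 37472
Step 2: S1 = 37472; m = 46150; 46150 = 2 * 5^2 * 13 * 71; number of divisors = (1+1) * (2+1) * (1+1) * (1+1) = 24; answer 24
Step 3: S2 = 24; d = -9; cross terms: (-13*-9 - -22*23)=623, (-22*24 - 26*-9)=-294, (26*34 - 22*24)=356, (22*26 - -36*34)=1796, (-36*23 - -13*26)=-490; twice the area = |1991| = 1991; area = 1991/2; boundary points = 1 + 3 + 2 + 2 + 1 = 9; strictly interior points = area - boundary/2 + 1 = 992; answer 992
Step 4: S3 = 992; c = 7; remainder = value at the root: -8*(7)^2 + 2*(7)^1 + 6 = (-392) + (14) + (6) = -372; answer -372

-372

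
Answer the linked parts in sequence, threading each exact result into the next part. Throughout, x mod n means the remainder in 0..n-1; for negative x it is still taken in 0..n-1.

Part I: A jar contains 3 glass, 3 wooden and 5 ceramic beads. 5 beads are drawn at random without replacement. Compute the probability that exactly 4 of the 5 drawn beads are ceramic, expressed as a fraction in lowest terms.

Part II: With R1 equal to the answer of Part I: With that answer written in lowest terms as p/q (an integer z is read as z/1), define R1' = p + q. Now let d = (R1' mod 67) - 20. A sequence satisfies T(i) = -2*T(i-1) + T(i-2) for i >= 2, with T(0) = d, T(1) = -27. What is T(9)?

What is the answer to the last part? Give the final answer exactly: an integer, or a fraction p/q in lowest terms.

Part I: total draws C(11,5) = 462; favorable C(5,4)*C(6,1) = 30; P = 5/77; answer 5/77
Part II: R1 = 5/77; threaded value p + q = 82; d = -5; T(2) = -2*(-27) + 1*(-5) = 49; iterating: T(2)=49, T(3)=-125, T(4)=299, T(5)=-723, T(6)=1745, T(7)=-4213, T(8)=10171, T(9)=-24555; answer -24555

-24555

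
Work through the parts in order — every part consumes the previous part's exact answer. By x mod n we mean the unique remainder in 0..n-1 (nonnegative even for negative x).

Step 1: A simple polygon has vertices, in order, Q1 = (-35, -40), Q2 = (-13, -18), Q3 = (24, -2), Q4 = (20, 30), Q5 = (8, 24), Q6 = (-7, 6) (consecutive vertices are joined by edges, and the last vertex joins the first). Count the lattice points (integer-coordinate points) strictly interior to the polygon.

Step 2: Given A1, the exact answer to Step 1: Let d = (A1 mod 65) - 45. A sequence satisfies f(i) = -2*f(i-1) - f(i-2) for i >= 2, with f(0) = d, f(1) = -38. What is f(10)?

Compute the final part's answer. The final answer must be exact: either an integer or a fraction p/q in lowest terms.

Step 1: cross terms: (-35*-18 - -13*-40)=110, (-13*-2 - 24*-18)=458, (24*30 - 20*-2)=760, (20*24 - 8*30)=240, (8*6 - -7*24)=216, (-7*-40 - -35*6)=490; twice the area = |2274| = 2274; area = 1137; boundary points = 22 + 1 + 4 + 6 + 3 + 2 = 38; strictly interior points = area - boundary/2 + 1 = 1119; answer 1119
Step 2: A1 = 1119; d = -31; f(2) = -2*(-38) - 1*(-31) = 107; iterating: f(2)=107, f(3)=-176, f(4)=245, f(5)=-314, f(6)=383, f(7)=-452, f(8)=521, f(9)=-590, f(10)=659; answer 659

659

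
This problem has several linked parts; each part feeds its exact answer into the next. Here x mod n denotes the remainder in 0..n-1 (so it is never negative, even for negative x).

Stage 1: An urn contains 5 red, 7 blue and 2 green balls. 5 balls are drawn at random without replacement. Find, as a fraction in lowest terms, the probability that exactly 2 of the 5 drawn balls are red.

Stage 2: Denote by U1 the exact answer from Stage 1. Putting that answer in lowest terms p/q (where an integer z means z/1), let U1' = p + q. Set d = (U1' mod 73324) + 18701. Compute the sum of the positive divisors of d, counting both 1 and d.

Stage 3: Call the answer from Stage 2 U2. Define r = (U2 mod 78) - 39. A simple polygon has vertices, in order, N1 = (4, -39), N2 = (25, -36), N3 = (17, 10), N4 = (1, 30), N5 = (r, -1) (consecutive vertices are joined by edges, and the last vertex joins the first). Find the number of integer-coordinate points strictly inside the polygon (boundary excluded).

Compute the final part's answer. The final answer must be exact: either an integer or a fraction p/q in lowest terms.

783

Stage 1: total draws C(14,5) = 2002; favorable C(5,2)*C(9,3) = 840; P = 60/143; answer 60/143
Stage 2: U1 = 60/143; threaded value p + q = 203; d = 18904; 18904 = 2^3 * 17 * 139; sigma = (1 + 2 + 4 + 8) * (1 + 17) * (1 + 139) = 15 * 18 * 140 = 37800; answer 37800
Stage 3: U2 = 37800; r = 9; cross terms: (4*-36 - 25*-39)=831, (25*10 - 17*-36)=862, (17*30 - 1*10)=500, (1*-1 - 9*30)=-271, (9*-39 - 4*-1)=-347; twice the area = |1575| = 1575; area = 1575/2; boundary points = 3 + 2 + 4 + 1 + 1 = 11; strictly interior points = area - boundary/2 + 1 = 783; answer 783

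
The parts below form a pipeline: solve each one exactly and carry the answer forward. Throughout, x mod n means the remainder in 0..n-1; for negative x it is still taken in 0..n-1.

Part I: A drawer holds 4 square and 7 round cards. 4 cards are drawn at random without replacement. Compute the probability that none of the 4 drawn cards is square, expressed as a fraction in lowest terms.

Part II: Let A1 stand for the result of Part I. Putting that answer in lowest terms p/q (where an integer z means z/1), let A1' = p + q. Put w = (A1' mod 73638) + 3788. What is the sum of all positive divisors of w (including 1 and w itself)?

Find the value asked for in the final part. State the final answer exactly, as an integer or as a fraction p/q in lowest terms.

Part I: total draws C(11,4) = 330; favorable C(7,4) = 35; P = 7/66; answer 7/66
Part II: A1 = 7/66; threaded value p + q = 73; w = 3861; 3861 = 3^3 * 11 * 13; sigma = (1 + 3 + 9 + 27) * (1 + 11) * (1 + 13) = 40 * 12 * 14 = 6720; answer 6720

6720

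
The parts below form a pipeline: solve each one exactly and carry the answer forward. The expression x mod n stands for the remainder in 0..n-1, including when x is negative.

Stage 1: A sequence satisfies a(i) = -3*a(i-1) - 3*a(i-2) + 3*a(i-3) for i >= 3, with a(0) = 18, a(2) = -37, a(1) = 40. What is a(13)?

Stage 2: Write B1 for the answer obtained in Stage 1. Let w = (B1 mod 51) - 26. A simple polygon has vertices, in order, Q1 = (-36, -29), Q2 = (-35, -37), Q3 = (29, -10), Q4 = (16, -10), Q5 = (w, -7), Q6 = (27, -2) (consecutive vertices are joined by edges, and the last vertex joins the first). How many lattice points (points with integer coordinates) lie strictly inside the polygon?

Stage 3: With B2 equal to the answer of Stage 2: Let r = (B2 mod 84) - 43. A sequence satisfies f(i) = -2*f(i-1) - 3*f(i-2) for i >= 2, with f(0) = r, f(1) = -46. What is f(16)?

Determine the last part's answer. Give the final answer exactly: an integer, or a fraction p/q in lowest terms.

-38608

Stage 1: a(3) = -3*(-37) - 3*(40) + 3*(18) = 45; iterating: a(3)=45, a(4)=96, a(5)=-534, a(6)=1449, a(7)=-2457, a(8)=1422, a(9)=7452, a(10)=-33993, a(11)=83889, a(12)=-127332, a(13)=28350; answer 28350
Stage 2: B1 = 28350; w = 19; cross terms: (-36*-37 - -35*-29)=317, (-35*-10 - 29*-37)=1423, (29*-10 - 16*-10)=-130, (16*-7 - 19*-10)=78, (19*-2 - 27*-7)=151, (27*-29 - -36*-2)=-855; twice the area = |984| = 984; area = 492; boundary points = 1 + 1 + 13 + 3 + 1 + 9 = 28; strictly interior points = area - boundary/2 + 1 = 479; answer 479
Stage 3: B2 = 479; r = 16; f(2) = -2*(-46) - 3*(16) = 44; iterating: f(2)=44, f(3)=50, f(4)=-232, f(5)=314, f(6)=68, f(7)=-1078, f(8)=1952, f(9)=-670, f(10)=-4516, f(11)=11042, f(12)=-8536, f(13)=-16054, f(14)=57716, f(15)=-67270, f(16)=-38608; answer -38608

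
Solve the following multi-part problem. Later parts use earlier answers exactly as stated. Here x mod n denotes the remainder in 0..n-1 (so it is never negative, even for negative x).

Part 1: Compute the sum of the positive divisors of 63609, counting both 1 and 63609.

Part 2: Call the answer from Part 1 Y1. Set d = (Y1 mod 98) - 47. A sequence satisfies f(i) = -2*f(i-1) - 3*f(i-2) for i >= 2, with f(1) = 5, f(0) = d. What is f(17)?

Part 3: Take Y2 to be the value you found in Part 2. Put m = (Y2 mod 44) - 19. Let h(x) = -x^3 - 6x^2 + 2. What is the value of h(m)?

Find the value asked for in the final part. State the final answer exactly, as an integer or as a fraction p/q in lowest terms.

Part 1: 63609 = 3 * 7 * 13 * 233; sigma = (1 + 3) * (1 + 7) * (1 + 13) * (1 + 233) = 4 * 8 * 14 * 234 = 104832; answer 104832
Part 2: Y1 = 104832; d = 23; f(2) = -2*(5) - 3*(23) = -79; iterating: f(2)=-79, f(3)=143, f(4)=-49, f(5)=-331, f(6)=809, f(7)=-625, f(8)=-1177, f(9)=4229, f(10)=-4927, f(11)=-2833, f(12)=20447, f(13)=-32395, f(14)=3449, f(15)=90287, f(16)=-190921, f(17)=110981; answer 110981
Part 3: Y2 = 110981; m = -6; -1*(-6)^3 - 6*(-6)^2 + 2 = (216) + (-216) + (2) = 2; answer 2

2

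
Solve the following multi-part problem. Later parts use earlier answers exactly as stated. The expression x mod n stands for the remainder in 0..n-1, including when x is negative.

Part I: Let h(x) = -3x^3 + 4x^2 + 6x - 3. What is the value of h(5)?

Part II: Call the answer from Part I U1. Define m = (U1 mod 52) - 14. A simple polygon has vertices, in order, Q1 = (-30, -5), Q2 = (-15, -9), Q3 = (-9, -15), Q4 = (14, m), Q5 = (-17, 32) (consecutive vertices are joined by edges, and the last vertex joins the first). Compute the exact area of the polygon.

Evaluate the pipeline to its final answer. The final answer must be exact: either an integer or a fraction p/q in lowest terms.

Part I: -3*(5)^3 + 4*(5)^2 + 6*(5)^1 - 3 = (-375) + (100) + (30) + (-3) = -248; answer -248
Part II: U1 = -248; m = -2; cross terms: (-30*-9 - -15*-5)=195, (-15*-15 - -9*-9)=144, (-9*-2 - 14*-15)=228, (14*32 - -17*-2)=414, (-17*-5 - -30*32)=1045; twice the area = |2026| = 2026; area = 1013; answer 1013

1013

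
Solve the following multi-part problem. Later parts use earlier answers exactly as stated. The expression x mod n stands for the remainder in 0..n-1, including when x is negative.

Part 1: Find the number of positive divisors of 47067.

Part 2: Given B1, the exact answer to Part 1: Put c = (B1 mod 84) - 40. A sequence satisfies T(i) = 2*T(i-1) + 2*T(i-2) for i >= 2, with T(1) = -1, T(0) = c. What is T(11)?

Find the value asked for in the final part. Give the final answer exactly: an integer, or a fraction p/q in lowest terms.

Part 1: 47067 = 3 * 29 * 541; number of divisors = (1+1) * (1+1) * (1+1) = 8; answer 8
Part 2: B1 = 8; c = -32; T(2) = 2*(-1) + 2*(-32) = -66; iterating: T(2)=-66, T(3)=-134, T(4)=-400, T(5)=-1068, T(6)=-2936, T(7)=-8008, T(8)=-21888, T(9)=-59792, T(10)=-163360, T(11)=-446304; answer -446304

-446304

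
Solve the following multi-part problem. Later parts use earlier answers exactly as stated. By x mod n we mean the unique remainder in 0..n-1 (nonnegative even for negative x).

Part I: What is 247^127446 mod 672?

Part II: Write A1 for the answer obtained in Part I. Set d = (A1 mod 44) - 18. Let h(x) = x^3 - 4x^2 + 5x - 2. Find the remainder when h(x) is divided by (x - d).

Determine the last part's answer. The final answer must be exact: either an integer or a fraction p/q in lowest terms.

Part I: squarings mod 672: 247^1=247, 247^2=529, 247^4=289, 247^8=193, 247^16=289, 247^32=193, 247^64=289, 247^128=193, 247^256=289, 247^512=193, 247^1024=289, 247^2048=193, 247^4096=289, 247^8192=193, 247^16384=289, 247^32768=193, 247^65536=289; 247^127446 = 247^2 * 247^4 * 247^16 * 247^64 * 247^128 * 247^256 * 247^4096 * 247^8192 * 247^16384 * 247^32768 * 247^65536 = 337 (mod 672); answer 337
Part II: A1 = 337; d = 11; remainder = value at the root: 1*(11)^3 - 4*(11)^2 + 5*(11)^1 - 2 = (1331) + (-484) + (55) + (-2) = 900; answer 900

900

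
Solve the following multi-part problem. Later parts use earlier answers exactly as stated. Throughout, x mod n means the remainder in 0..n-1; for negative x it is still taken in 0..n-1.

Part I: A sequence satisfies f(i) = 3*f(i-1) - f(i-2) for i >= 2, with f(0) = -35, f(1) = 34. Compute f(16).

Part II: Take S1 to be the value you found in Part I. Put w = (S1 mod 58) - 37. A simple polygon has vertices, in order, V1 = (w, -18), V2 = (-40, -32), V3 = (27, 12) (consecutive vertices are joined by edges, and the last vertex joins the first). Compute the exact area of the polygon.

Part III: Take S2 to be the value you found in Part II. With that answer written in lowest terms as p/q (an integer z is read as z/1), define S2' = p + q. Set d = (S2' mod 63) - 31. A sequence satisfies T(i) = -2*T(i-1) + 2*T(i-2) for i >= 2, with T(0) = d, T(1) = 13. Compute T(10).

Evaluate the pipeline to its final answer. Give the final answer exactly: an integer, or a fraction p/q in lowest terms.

Part I: f(2) = 3*(34) - 1*(-35) = 137; iterating: f(2)=137, f(3)=377, f(4)=994, f(5)=2605, f(6)=6821, f(7)=17858, f(8)=46753, f(9)=122401, f(10)=320450, f(11)=838949, f(12)=2196397, f(13)=5750242, f(14)=15054329, f(15)=39412745, f(16)=103183906; answer 103183906
Part II: S1 = 103183906; w = 13; cross terms: (13*-32 - -40*-18)=-1136, (-40*12 - 27*-32)=384, (27*-18 - 13*12)=-642; twice the area = |-1394| = 1394; area = 697; answer 697
Part III: S2 = 697; threaded value p + q = 698; d = -26; T(2) = -2*(13) + 2*(-26) = -78; iterating: T(2)=-78, T(3)=182, T(4)=-520, T(5)=1404, T(6)=-3848, T(7)=10504, T(8)=-28704, T(9)=78416, T(10)=-214240; answer -214240

-214240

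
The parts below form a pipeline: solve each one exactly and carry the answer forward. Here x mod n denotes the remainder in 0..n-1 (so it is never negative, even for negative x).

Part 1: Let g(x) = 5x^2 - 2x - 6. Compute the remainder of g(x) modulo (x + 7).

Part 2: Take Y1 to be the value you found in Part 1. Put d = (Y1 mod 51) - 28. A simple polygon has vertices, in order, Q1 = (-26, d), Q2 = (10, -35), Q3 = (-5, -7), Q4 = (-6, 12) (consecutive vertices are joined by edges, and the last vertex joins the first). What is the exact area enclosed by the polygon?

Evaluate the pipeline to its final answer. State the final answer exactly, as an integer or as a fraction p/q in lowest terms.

539/2

Part 1: remainder = value at the root: 5*(-7)^2 - 2*(-7)^1 - 6 = (245) + (14) + (-6) = 253; answer 253
Part 2: Y1 = 253; d = 21; cross terms: (-26*-35 - 10*21)=700, (10*-7 - -5*-35)=-245, (-5*12 - -6*-7)=-102, (-6*21 - -26*12)=186; twice the area = |539| = 539; area = 539/2; answer 539/2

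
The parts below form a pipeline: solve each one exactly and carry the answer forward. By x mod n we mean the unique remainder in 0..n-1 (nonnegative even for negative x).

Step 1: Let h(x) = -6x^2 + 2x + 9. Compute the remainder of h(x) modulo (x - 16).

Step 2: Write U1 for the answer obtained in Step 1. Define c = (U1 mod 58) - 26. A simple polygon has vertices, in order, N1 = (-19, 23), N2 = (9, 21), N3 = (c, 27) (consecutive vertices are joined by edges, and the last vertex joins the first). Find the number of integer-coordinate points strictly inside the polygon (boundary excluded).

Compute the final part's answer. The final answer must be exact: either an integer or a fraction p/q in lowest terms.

Step 1: remainder = value at the root: -6*(16)^2 + 2*(16)^1 + 9 = (-1536) + (32) + (9) = -1495; answer -1495
Step 2: U1 = -1495; c = -13; cross terms: (-19*21 - 9*23)=-606, (9*27 - -13*21)=516, (-13*23 - -19*27)=214; twice the area = |124| = 124; area = 62; boundary points = 2 + 2 + 2 = 6; strictly interior points = area - boundary/2 + 1 = 60; answer 60

60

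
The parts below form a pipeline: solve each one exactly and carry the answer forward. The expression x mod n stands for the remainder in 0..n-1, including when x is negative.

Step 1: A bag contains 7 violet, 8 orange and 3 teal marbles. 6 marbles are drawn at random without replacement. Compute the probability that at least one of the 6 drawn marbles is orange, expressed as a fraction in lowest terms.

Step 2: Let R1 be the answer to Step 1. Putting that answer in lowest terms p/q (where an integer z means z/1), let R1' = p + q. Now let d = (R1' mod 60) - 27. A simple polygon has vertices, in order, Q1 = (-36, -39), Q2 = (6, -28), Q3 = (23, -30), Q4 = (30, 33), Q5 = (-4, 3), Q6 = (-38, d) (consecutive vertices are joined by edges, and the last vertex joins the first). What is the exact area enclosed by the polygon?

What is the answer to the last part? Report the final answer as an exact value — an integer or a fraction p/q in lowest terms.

Step 1: total draws C(18,6) = 18564; complement C(10,6) = 210; favorable 18564 - 210 = 18354; P = 437/442; answer 437/442
Step 2: R1 = 437/442; threaded value p + q = 879; d = 12; cross terms: (-36*-28 - 6*-39)=1242, (6*-30 - 23*-28)=464, (23*33 - 30*-30)=1659, (30*3 - -4*33)=222, (-4*12 - -38*3)=66, (-38*-39 - -36*12)=1914; twice the area = |5567| = 5567; area = 5567/2; answer 5567/2

5567/2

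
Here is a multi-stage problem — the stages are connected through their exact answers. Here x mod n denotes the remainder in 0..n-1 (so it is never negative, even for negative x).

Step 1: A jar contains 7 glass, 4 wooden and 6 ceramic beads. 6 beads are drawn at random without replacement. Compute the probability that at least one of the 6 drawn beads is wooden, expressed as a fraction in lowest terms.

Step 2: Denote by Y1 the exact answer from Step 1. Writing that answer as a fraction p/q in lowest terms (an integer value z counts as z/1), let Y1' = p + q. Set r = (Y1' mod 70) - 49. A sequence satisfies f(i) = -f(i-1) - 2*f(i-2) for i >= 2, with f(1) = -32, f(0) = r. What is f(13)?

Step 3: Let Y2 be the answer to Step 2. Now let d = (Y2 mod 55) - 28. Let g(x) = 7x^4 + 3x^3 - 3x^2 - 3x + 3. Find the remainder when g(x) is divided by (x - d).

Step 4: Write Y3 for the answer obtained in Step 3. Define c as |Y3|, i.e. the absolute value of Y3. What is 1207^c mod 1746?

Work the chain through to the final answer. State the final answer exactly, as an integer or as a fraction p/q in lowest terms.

Step 1: total draws C(17,6) = 12376; complement C(13,6) = 1716; favorable 12376 - 1716 = 10660; P = 205/238; answer 205/238
Step 2: Y1 = 205/238; threaded value p + q = 443; r = -26; f(2) = -1*(-32) - 2*(-26) = 84; iterating: f(2)=84, f(3)=-20, f(4)=-148, f(5)=188, f(6)=108, f(7)=-484, f(8)=268, f(9)=700, f(10)=-1236, f(11)=-164, f(12)=2636, f(13)=-2308; answer -2308
Step 3: Y2 = -2308; d = -26; remainder = value at the root: 7*(-26)^4 + 3*(-26)^3 - 3*(-26)^2 - 3*(-26)^1 + 3 = (3198832) + (-52728) + (-2028) + (78) + (3) = 3144157; answer 3144157
Step 4: Y3 = 3144157; c = 3144157; squarings mod 1746: 1207^1=1207, 1207^2=685, 1207^4=1297, 1207^8=811, 1207^16=1225, 1207^32=811, 1207^64=1225, 1207^128=811, 1207^256=1225, 1207^512=811, 1207^1024=1225, 1207^2048=811, 1207^4096=1225, 1207^8192=811, 1207^16384=1225, 1207^32768=811, 1207^65536=1225, 1207^131072=811, 1207^262144=1225, 1207^524288=811, 1207^1048576=1225, 1207^2097152=811; 1207^3144157 = 1207^1 * 1207^4 * 1207^8 * 1207^16 * 1207^64 * 1207^128 * 1207^256 * 1207^2048 * 1207^4096 * 1207^8192 * 1207^16384 * 1207^32768 * 1207^65536 * 1207^131072 * 1207^262144 * 1207^524288 * 1207^2097152 = 1315 (mod 1746); answer 1315

1315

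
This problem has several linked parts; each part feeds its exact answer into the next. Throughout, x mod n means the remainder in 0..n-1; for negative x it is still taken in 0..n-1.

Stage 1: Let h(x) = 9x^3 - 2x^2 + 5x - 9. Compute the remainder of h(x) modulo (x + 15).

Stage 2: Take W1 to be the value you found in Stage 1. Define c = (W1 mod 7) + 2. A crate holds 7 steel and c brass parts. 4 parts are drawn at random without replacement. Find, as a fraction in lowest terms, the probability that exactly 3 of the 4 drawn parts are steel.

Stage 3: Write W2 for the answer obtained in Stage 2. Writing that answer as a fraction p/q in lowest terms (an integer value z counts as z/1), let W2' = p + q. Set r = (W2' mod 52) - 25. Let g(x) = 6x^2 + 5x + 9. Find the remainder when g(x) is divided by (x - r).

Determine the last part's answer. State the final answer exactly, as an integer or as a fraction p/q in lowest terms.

184

Stage 1: remainder = value at the root: 9*(-15)^3 - 2*(-15)^2 + 5*(-15)^1 - 9 = (-30375) + (-450) + (-75) + (-9) = -30909; answer -30909
Stage 2: W1 = -30909; c = 5; total draws C(12,4) = 495; favorable C(7,3)*C(5,1) = 175; P = 35/99; answer 35/99
Stage 3: W2 = 35/99; threaded value p + q = 134; r = 5; remainder = value at the root: 6*(5)^2 + 5*(5)^1 + 9 = (150) + (25) + (9) = 184; answer 184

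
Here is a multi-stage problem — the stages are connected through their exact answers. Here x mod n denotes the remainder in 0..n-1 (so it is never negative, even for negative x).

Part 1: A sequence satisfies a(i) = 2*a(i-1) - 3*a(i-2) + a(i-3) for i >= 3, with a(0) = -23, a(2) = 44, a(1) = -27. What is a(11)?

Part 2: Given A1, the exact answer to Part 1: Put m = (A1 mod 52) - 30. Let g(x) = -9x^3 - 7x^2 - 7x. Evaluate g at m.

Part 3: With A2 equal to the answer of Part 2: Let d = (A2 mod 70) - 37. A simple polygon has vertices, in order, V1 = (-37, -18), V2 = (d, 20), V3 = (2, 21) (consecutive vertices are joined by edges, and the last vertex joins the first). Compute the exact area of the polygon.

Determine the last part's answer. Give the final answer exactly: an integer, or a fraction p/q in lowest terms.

Part 1: a(3) = 2*(44) - 3*(-27) + 1*(-23) = 146; iterating: a(3)=146, a(4)=133, a(5)=-128, a(6)=-509, a(7)=-501, a(8)=397, a(9)=1788, a(10)=1884, a(11)=-1199; answer -1199
Part 2: A1 = -1199; m = 19; -9*(19)^3 - 7*(19)^2 - 7*(19)^1 = (-61731) + (-2527) + (-133) = -64391; answer -64391
Part 3: A2 = -64391; d = -28; cross terms: (-37*20 - -28*-18)=-1244, (-28*21 - 2*20)=-628, (2*-18 - -37*21)=741; twice the area = |-1131| = 1131; area = 1131/2; answer 1131/2

1131/2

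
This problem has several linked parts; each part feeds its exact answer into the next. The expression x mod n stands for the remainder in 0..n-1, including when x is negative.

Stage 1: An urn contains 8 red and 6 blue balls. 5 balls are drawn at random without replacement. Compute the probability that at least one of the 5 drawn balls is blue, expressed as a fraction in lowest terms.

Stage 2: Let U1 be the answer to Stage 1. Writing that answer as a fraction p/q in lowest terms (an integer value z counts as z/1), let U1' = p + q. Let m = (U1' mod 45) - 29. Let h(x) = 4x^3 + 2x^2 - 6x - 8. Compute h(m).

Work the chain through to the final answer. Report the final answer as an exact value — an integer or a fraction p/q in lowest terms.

Stage 1: total draws C(14,5) = 2002; complement C(8,5) = 56; favorable 2002 - 56 = 1946; P = 139/143; answer 139/143
Stage 2: U1 = 139/143; threaded value p + q = 282; m = -17; 4*(-17)^3 + 2*(-17)^2 - 6*(-17)^1 - 8 = (-19652) + (578) + (102) + (-8) = -18980; answer -18980

-18980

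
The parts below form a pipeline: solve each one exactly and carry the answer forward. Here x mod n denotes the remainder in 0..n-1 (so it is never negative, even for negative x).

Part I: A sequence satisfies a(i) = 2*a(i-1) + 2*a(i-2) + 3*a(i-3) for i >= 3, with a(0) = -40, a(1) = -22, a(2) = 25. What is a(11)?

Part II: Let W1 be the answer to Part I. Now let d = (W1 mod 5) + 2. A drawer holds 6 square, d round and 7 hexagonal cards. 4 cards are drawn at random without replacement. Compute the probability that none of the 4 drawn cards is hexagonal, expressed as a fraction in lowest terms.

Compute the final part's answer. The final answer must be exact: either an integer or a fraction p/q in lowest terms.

11/102

Part I: a(3) = 2*(25) + 2*(-22) + 3*(-40) = -114; iterating: a(3)=-114, a(4)=-244, a(5)=-641, a(6)=-2112, a(7)=-6238, a(8)=-18623, a(9)=-56058, a(10)=-168076, a(11)=-504137; answer -504137
Part II: W1 = -504137; d = 5; total draws C(18,4) = 3060; favorable C(11,4) = 330; P = 11/102; answer 11/102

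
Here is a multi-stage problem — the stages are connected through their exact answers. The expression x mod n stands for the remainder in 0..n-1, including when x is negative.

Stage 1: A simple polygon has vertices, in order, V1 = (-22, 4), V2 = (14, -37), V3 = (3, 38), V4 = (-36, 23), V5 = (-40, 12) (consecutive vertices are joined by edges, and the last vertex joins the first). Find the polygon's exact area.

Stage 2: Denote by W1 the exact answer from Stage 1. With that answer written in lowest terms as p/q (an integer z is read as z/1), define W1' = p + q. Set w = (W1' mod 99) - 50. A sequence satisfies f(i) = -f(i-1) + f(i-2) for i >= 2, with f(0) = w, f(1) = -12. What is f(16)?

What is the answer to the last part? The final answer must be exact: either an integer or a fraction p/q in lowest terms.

1474

Stage 1: cross terms: (-22*-37 - 14*4)=758, (14*38 - 3*-37)=643, (3*23 - -36*38)=1437, (-36*12 - -40*23)=488, (-40*4 - -22*12)=104; twice the area = |3430| = 3430; area = 1715; answer 1715
Stage 2: W1 = 1715; threaded value p + q = 1716; w = -17; f(2) = -1*(-12) + 1*(-17) = -5; iterating: f(2)=-5, f(3)=-7, f(4)=2, f(5)=-9, f(6)=11, f(7)=-20, f(8)=31, f(9)=-51, f(10)=82, f(11)=-133, f(12)=215, f(13)=-348, f(14)=563, f(15)=-911, f(16)=1474; answer 1474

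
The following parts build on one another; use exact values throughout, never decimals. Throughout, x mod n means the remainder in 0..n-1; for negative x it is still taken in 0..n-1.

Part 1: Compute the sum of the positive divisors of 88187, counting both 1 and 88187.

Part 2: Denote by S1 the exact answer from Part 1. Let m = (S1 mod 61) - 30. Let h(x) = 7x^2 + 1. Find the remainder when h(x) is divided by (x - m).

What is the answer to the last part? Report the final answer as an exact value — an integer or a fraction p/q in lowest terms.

Part 1: 88187 = 11 * 8017; sigma = (1 + 11) * (1 + 8017) = 12 * 8018 = 96216; answer 96216
Part 2: S1 = 96216; m = -11; remainder = value at the root: 7*(-11)^2 + 1 = (847) + (1) = 848; answer 848

848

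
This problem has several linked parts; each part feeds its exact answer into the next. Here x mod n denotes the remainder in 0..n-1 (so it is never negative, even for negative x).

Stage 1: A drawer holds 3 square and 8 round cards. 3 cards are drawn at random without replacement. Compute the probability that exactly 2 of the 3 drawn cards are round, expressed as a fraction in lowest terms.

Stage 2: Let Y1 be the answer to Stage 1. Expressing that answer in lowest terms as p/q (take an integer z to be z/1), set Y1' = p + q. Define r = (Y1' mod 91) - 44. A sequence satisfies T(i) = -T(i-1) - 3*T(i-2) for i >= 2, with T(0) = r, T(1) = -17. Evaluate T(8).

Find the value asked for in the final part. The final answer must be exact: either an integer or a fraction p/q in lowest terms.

-2116

Stage 1: total draws C(11,3) = 165; favorable C(8,2)*C(3,1) = 84; P = 28/55; answer 28/55
Stage 2: Y1 = 28/55; threaded value p + q = 83; r = 39; T(2) = -1*(-17) - 3*(39) = -100; iterating: T(2)=-100, T(3)=151, T(4)=149, T(5)=-602, T(6)=155, T(7)=1651, T(8)=-2116; answer -2116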